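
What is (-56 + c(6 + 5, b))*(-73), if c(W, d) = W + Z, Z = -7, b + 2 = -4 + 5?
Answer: 3796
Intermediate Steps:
b = -1 (b = -2 + (-4 + 5) = -2 + 1 = -1)
c(W, d) = -7 + W (c(W, d) = W - 7 = -7 + W)
(-56 + c(6 + 5, b))*(-73) = (-56 + (-7 + (6 + 5)))*(-73) = (-56 + (-7 + 11))*(-73) = (-56 + 4)*(-73) = -52*(-73) = 3796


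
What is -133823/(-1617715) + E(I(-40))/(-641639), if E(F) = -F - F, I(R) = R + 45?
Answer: 85882233047/1037989034885 ≈ 0.082739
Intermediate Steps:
I(R) = 45 + R
E(F) = -2*F
-133823/(-1617715) + E(I(-40))/(-641639) = -133823/(-1617715) - 2*(45 - 40)/(-641639) = -133823*(-1/1617715) - 2*5*(-1/641639) = 133823/1617715 - 10*(-1/641639) = 133823/1617715 + 10/641639 = 85882233047/1037989034885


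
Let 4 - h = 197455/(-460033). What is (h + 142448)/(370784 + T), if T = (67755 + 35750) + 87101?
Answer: 65532818371/258257925870 ≈ 0.25375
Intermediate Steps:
T = 190606 (T = 103505 + 87101 = 190606)
h = 2037587/460033 (h = 4 - 197455/(-460033) = 4 - 197455*(-1)/460033 = 4 - 1*(-197455/460033) = 4 + 197455/460033 = 2037587/460033 ≈ 4.4292)
(h + 142448)/(370784 + T) = (2037587/460033 + 142448)/(370784 + 190606) = (65532818371/460033)/561390 = (65532818371/460033)*(1/561390) = 65532818371/258257925870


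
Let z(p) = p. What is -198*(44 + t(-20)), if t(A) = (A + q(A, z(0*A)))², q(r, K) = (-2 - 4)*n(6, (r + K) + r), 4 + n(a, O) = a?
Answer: -211464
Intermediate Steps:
n(a, O) = -4 + a
q(r, K) = -12 (q(r, K) = (-2 - 4)*(-4 + 6) = -6*2 = -12)
t(A) = (-12 + A)² (t(A) = (A - 12)² = (-12 + A)²)
-198*(44 + t(-20)) = -198*(44 + (-12 - 20)²) = -198*(44 + (-32)²) = -198*(44 + 1024) = -198*1068 = -211464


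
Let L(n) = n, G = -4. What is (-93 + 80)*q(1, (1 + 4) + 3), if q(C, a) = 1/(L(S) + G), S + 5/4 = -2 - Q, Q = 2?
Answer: 52/37 ≈ 1.4054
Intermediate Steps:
S = -21/4 (S = -5/4 + (-2 - 1*2) = -5/4 + (-2 - 2) = -5/4 - 4 = -21/4 ≈ -5.2500)
q(C, a) = -4/37 (q(C, a) = 1/(-21/4 - 4) = 1/(-37/4) = -4/37)
(-93 + 80)*q(1, (1 + 4) + 3) = (-93 + 80)*(-4/37) = -13*(-4/37) = 52/37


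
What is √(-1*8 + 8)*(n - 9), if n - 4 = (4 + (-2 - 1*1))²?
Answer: 0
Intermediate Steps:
n = 5 (n = 4 + (4 + (-2 - 1*1))² = 4 + (4 + (-2 - 1))² = 4 + (4 - 3)² = 4 + 1² = 4 + 1 = 5)
√(-1*8 + 8)*(n - 9) = √(-1*8 + 8)*(5 - 9) = √(-8 + 8)*(-4) = √0*(-4) = 0*(-4) = 0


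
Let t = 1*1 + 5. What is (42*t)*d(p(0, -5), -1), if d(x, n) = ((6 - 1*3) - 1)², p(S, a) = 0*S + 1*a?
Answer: 1008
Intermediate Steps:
p(S, a) = a (p(S, a) = 0 + a = a)
t = 6 (t = 1 + 5 = 6)
d(x, n) = 4 (d(x, n) = ((6 - 3) - 1)² = (3 - 1)² = 2² = 4)
(42*t)*d(p(0, -5), -1) = (42*6)*4 = 252*4 = 1008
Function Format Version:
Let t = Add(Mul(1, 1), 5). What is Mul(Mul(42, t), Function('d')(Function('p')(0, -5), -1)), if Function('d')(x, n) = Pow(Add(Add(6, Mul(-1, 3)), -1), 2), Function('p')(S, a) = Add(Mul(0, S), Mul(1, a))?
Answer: 1008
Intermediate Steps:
Function('p')(S, a) = a (Function('p')(S, a) = Add(0, a) = a)
t = 6 (t = Add(1, 5) = 6)
Function('d')(x, n) = 4 (Function('d')(x, n) = Pow(Add(Add(6, -3), -1), 2) = Pow(Add(3, -1), 2) = Pow(2, 2) = 4)
Mul(Mul(42, t), Function('d')(Function('p')(0, -5), -1)) = Mul(Mul(42, 6), 4) = Mul(252, 4) = 1008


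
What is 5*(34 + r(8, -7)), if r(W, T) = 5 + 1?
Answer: 200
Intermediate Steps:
r(W, T) = 6
5*(34 + r(8, -7)) = 5*(34 + 6) = 5*40 = 200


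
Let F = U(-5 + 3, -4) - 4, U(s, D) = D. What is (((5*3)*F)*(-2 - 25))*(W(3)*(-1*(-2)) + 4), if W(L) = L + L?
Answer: 51840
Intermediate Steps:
F = -8 (F = -4 - 4 = -8)
W(L) = 2*L
(((5*3)*F)*(-2 - 25))*(W(3)*(-1*(-2)) + 4) = (((5*3)*(-8))*(-2 - 25))*((2*3)*(-1*(-2)) + 4) = ((15*(-8))*(-27))*(6*2 + 4) = (-120*(-27))*(12 + 4) = 3240*16 = 51840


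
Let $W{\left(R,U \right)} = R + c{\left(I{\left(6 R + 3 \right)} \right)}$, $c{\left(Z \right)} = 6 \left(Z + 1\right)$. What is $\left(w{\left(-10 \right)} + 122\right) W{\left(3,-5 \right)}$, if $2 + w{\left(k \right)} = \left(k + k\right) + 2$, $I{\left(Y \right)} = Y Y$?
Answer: $270810$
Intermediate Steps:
$I{\left(Y \right)} = Y^{2}$
$c{\left(Z \right)} = 6 + 6 Z$ ($c{\left(Z \right)} = 6 \left(1 + Z\right) = 6 + 6 Z$)
$W{\left(R,U \right)} = 6 + R + 6 \left(3 + 6 R\right)^{2}$ ($W{\left(R,U \right)} = R + \left(6 + 6 \left(6 R + 3\right)^{2}\right) = R + \left(6 + 6 \left(3 + 6 R\right)^{2}\right) = 6 + R + 6 \left(3 + 6 R\right)^{2}$)
$w{\left(k \right)} = 2 k$ ($w{\left(k \right)} = -2 + \left(\left(k + k\right) + 2\right) = -2 + \left(2 k + 2\right) = -2 + \left(2 + 2 k\right) = 2 k$)
$\left(w{\left(-10 \right)} + 122\right) W{\left(3,-5 \right)} = \left(2 \left(-10\right) + 122\right) \left(60 + 216 \cdot 3^{2} + 217 \cdot 3\right) = \left(-20 + 122\right) \left(60 + 216 \cdot 9 + 651\right) = 102 \left(60 + 1944 + 651\right) = 102 \cdot 2655 = 270810$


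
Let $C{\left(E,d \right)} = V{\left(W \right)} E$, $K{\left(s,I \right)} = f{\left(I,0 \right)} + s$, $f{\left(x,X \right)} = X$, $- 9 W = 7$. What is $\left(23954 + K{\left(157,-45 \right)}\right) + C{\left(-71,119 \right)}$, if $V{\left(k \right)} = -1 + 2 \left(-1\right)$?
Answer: $24324$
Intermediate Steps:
$W = - \frac{7}{9}$ ($W = \left(- \frac{1}{9}\right) 7 = - \frac{7}{9} \approx -0.77778$)
$V{\left(k \right)} = -3$ ($V{\left(k \right)} = -1 - 2 = -3$)
$K{\left(s,I \right)} = s$ ($K{\left(s,I \right)} = 0 + s = s$)
$C{\left(E,d \right)} = - 3 E$
$\left(23954 + K{\left(157,-45 \right)}\right) + C{\left(-71,119 \right)} = \left(23954 + 157\right) - -213 = 24111 + 213 = 24324$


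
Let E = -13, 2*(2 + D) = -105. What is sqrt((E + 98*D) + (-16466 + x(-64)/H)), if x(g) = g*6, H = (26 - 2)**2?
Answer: I*sqrt(196386)/3 ≈ 147.72*I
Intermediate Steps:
D = -109/2 (D = -2 + (1/2)*(-105) = -2 - 105/2 = -109/2 ≈ -54.500)
H = 576 (H = 24**2 = 576)
x(g) = 6*g
sqrt((E + 98*D) + (-16466 + x(-64)/H)) = sqrt((-13 + 98*(-109/2)) + (-16466 + (6*(-64))/576)) = sqrt((-13 - 5341) + (-16466 - 384*1/576)) = sqrt(-5354 + (-16466 - 2/3)) = sqrt(-5354 - 49400/3) = sqrt(-65462/3) = I*sqrt(196386)/3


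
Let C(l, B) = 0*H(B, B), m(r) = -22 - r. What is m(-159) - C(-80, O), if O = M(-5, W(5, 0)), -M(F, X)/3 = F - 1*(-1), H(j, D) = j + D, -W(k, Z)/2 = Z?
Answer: 137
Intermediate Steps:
W(k, Z) = -2*Z
H(j, D) = D + j
M(F, X) = -3 - 3*F (M(F, X) = -3*(F - 1*(-1)) = -3*(F + 1) = -3*(1 + F) = -3 - 3*F)
O = 12 (O = -3 - 3*(-5) = -3 + 15 = 12)
C(l, B) = 0 (C(l, B) = 0*(B + B) = 0*(2*B) = 0)
m(-159) - C(-80, O) = (-22 - 1*(-159)) - 1*0 = (-22 + 159) + 0 = 137 + 0 = 137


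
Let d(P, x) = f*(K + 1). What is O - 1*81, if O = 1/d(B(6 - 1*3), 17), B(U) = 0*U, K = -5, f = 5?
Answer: -1621/20 ≈ -81.050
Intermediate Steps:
B(U) = 0
d(P, x) = -20 (d(P, x) = 5*(-5 + 1) = 5*(-4) = -20)
O = -1/20 (O = 1/(-20) = -1/20 ≈ -0.050000)
O - 1*81 = -1/20 - 1*81 = -1/20 - 81 = -1621/20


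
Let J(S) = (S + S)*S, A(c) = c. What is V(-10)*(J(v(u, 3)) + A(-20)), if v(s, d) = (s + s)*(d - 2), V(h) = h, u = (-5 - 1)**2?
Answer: -103480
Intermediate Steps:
u = 36 (u = (-6)**2 = 36)
v(s, d) = 2*s*(-2 + d) (v(s, d) = (2*s)*(-2 + d) = 2*s*(-2 + d))
J(S) = 2*S**2 (J(S) = (2*S)*S = 2*S**2)
V(-10)*(J(v(u, 3)) + A(-20)) = -10*(2*(2*36*(-2 + 3))**2 - 20) = -10*(2*(2*36*1)**2 - 20) = -10*(2*72**2 - 20) = -10*(2*5184 - 20) = -10*(10368 - 20) = -10*10348 = -103480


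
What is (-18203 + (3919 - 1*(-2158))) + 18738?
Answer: 6612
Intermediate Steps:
(-18203 + (3919 - 1*(-2158))) + 18738 = (-18203 + (3919 + 2158)) + 18738 = (-18203 + 6077) + 18738 = -12126 + 18738 = 6612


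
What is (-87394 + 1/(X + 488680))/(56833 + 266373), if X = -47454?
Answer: -38560505043/142606890556 ≈ -0.27040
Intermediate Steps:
(-87394 + 1/(X + 488680))/(56833 + 266373) = (-87394 + 1/(-47454 + 488680))/(56833 + 266373) = (-87394 + 1/441226)/323206 = (-87394 + 1/441226)*(1/323206) = -38560505043/441226*1/323206 = -38560505043/142606890556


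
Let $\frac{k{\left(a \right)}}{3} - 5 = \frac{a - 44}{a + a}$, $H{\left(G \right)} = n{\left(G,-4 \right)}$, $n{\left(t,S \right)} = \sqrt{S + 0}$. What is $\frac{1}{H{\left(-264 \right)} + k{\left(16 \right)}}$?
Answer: $\frac{792}{10057} - \frac{128 i}{10057} \approx 0.078751 - 0.012727 i$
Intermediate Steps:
$n{\left(t,S \right)} = \sqrt{S}$
$H{\left(G \right)} = 2 i$ ($H{\left(G \right)} = \sqrt{-4} = 2 i$)
$k{\left(a \right)} = 15 + \frac{3 \left(-44 + a\right)}{2 a}$ ($k{\left(a \right)} = 15 + 3 \frac{a - 44}{a + a} = 15 + 3 \frac{-44 + a}{2 a} = 15 + \frac{3 \left(-44 + a\right)}{2 a}$)
$\frac{1}{H{\left(-264 \right)} + k{\left(16 \right)}} = \frac{1}{2 i + \left(\frac{33}{2} - \frac{66}{16}\right)} = \frac{1}{2 i + \left(\frac{33}{2} - \frac{33}{8}\right)} = \frac{1}{2 i + \frac{99}{8}} = \frac{1}{\frac{99}{8} + 2 i} = \frac{64 \left(\frac{99}{8} - 2 i\right)}{10057}$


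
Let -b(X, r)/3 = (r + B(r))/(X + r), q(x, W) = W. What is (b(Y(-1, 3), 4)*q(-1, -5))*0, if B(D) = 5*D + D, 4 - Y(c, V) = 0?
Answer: 0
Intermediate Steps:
Y(c, V) = 4 (Y(c, V) = 4 - 1*0 = 4 + 0 = 4)
B(D) = 6*D
b(X, r) = -21*r/(X + r) (b(X, r) = -3*(r + 6*r)/(X + r) = -3*7*r/(X + r) = -21*r/(X + r))
(b(Y(-1, 3), 4)*q(-1, -5))*0 = (-21*4/(4 + 4)*(-5))*0 = (-21*4/8*(-5))*0 = (-21*4*⅛*(-5))*0 = -21/2*(-5)*0 = (105/2)*0 = 0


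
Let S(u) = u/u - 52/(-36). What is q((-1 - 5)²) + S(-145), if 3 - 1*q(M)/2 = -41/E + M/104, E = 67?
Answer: 70363/7839 ≈ 8.9760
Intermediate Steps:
S(u) = 22/9 (S(u) = 1 - 52*(-1/36) = 1 + 13/9 = 22/9)
q(M) = 484/67 - M/52 (q(M) = 6 - 2*(-41/67 + M/104) = 6 + (82/67 - M/52) = 484/67 - M/52)
q((-1 - 5)²) + S(-145) = (484/67 - (-1 - 5)²/52) + 22/9 = (484/67 - 1/52*(-6)²) + 22/9 = (484/67 - 1/52*36) + 22/9 = (484/67 - 9/13) + 22/9 = 5689/871 + 22/9 = 70363/7839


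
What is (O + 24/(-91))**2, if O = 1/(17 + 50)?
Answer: 2301289/37173409 ≈ 0.061907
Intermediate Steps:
O = 1/67 ≈ 0.014925
(O + 24/(-91))**2 = (1/67 + 24/(-91))**2 = (1/67 + 24*(-1/91))**2 = (1/67 - 24/91)**2 = (-1517/6097)**2 = 2301289/37173409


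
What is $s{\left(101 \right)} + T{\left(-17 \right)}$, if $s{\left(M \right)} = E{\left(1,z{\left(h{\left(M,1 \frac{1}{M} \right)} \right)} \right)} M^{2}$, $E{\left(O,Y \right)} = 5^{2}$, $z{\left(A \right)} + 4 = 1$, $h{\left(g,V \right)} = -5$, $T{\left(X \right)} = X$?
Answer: $255008$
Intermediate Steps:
$z{\left(A \right)} = -3$ ($z{\left(A \right)} = -4 + 1 = -3$)
$E{\left(O,Y \right)} = 25$
$s{\left(M \right)} = 25 M^{2}$
$s{\left(101 \right)} + T{\left(-17 \right)} = 25 \cdot 101^{2} - 17 = 25 \cdot 10201 - 17 = 255025 - 17 = 255008$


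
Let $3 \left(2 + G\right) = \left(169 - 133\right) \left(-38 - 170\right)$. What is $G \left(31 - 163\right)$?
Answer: $329736$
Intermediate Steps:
$G = -2498$ ($G = -2 + \frac{\left(169 - 133\right) \left(-38 - 170\right)}{3} = -2 + \frac{36 \left(-208\right)}{3} = -2 + \frac{1}{3} \left(-7488\right) = -2 - 2496 = -2498$)
$G \left(31 - 163\right) = - 2498 \left(31 - 163\right) = \left(-2498\right) \left(-132\right) = 329736$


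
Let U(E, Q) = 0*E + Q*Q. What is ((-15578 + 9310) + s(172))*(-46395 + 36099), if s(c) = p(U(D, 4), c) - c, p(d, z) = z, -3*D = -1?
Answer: 64535328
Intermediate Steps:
D = ⅓ (D = -⅓*(-1) = ⅓ ≈ 0.33333)
U(E, Q) = Q² (U(E, Q) = 0 + Q² = Q²)
s(c) = 0 (s(c) = c - c = 0)
((-15578 + 9310) + s(172))*(-46395 + 36099) = ((-15578 + 9310) + 0)*(-46395 + 36099) = (-6268 + 0)*(-10296) = -6268*(-10296) = 64535328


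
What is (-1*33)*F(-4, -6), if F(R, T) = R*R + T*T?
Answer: -1716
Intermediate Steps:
F(R, T) = R**2 + T**2
(-1*33)*F(-4, -6) = (-1*33)*((-4)**2 + (-6)**2) = -33*(16 + 36) = -33*52 = -1716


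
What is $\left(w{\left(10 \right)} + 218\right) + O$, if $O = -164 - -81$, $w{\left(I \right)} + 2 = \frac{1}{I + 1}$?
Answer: $\frac{1464}{11} \approx 133.09$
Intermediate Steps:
$w{\left(I \right)} = -2 + \frac{1}{1 + I}$ ($w{\left(I \right)} = -2 + \frac{1}{I + 1} = -2 + \frac{1}{1 + I}$)
$O = -83$ ($O = -164 + 81 = -83$)
$\left(w{\left(10 \right)} + 218\right) + O = \left(\frac{-1 - 20}{1 + 10} + 218\right) - 83 = \left(\frac{-1 - 20}{11} + 218\right) - 83 = \left(\frac{1}{11} \left(-21\right) + 218\right) - 83 = \left(- \frac{21}{11} + 218\right) - 83 = \frac{2377}{11} - 83 = \frac{1464}{11}$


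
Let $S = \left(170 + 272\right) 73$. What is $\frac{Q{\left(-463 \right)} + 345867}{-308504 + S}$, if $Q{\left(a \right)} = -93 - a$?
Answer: $- \frac{346237}{276238} \approx -1.2534$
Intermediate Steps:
$S = 32266$ ($S = 442 \cdot 73 = 32266$)
$\frac{Q{\left(-463 \right)} + 345867}{-308504 + S} = \frac{\left(-93 - -463\right) + 345867}{-308504 + 32266} = \frac{\left(-93 + 463\right) + 345867}{-276238} = \left(370 + 345867\right) \left(- \frac{1}{276238}\right) = 346237 \left(- \frac{1}{276238}\right) = - \frac{346237}{276238}$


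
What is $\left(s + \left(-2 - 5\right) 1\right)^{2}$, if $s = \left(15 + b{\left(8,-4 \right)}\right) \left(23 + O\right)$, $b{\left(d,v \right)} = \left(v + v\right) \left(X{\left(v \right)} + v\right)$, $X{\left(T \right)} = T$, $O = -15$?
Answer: $390625$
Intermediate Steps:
$b{\left(d,v \right)} = 4 v^{2}$ ($b{\left(d,v \right)} = \left(v + v\right) \left(v + v\right) = 2 v 2 v = 4 v^{2}$)
$s = 632$ ($s = \left(15 + 4 \left(-4\right)^{2}\right) \left(23 - 15\right) = \left(15 + 4 \cdot 16\right) 8 = \left(15 + 64\right) 8 = 79 \cdot 8 = 632$)
$\left(s + \left(-2 - 5\right) 1\right)^{2} = \left(632 + \left(-2 - 5\right) 1\right)^{2} = \left(632 - 7\right)^{2} = 625^{2} = 390625$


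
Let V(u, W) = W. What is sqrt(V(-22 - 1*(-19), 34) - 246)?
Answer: 2*I*sqrt(53) ≈ 14.56*I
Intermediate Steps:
sqrt(V(-22 - 1*(-19), 34) - 246) = sqrt(34 - 246) = sqrt(-212) = 2*I*sqrt(53)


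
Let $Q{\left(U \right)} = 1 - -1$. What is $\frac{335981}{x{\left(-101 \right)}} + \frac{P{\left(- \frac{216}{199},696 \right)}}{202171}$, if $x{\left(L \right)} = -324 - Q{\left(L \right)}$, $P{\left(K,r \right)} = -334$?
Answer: $- \frac{67925723635}{65907746} \approx -1030.6$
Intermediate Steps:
$Q{\left(U \right)} = 2$ ($Q{\left(U \right)} = 1 + 1 = 2$)
$x{\left(L \right)} = -326$ ($x{\left(L \right)} = -324 - 2 = -326$)
$\frac{335981}{x{\left(-101 \right)}} + \frac{P{\left(- \frac{216}{199},696 \right)}}{202171} = \frac{335981}{-326} - \frac{334}{202171} = 335981 \left(- \frac{1}{326}\right) - \frac{334}{202171} = - \frac{335981}{326} - \frac{334}{202171} = - \frac{67925723635}{65907746}$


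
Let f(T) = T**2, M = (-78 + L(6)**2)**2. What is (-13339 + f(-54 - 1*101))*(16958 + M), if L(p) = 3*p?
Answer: 827887164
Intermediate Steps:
M = 60516 (M = (-78 + (3*6)**2)**2 = (-78 + 18**2)**2 = (-78 + 324)**2 = 246**2 = 60516)
(-13339 + f(-54 - 1*101))*(16958 + M) = (-13339 + (-54 - 1*101)**2)*(16958 + 60516) = (-13339 + (-54 - 101)**2)*77474 = (-13339 + (-155)**2)*77474 = (-13339 + 24025)*77474 = 10686*77474 = 827887164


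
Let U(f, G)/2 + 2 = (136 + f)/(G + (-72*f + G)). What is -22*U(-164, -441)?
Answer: 481360/5463 ≈ 88.113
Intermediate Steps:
U(f, G) = -4 + 2*(136 + f)/(-72*f + 2*G) (U(f, G) = -4 + 2*((136 + f)/(G + (-72*f + G))) = -4 + 2*((136 + f)/(G + (G - 72*f))) = -4 + 2*((136 + f)/(-72*f + 2*G)) = -4 + 2*(136 + f)/(-72*f + 2*G))
-22*U(-164, -441) = -22*(136 - 4*(-441) + 145*(-164))/(-441 - 36*(-164)) = -22*(136 + 1764 - 23780)/(-441 + 5904) = -22*(-21880)/5463 = -22*(-21880/5463) = 481360/5463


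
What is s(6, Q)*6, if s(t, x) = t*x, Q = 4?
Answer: 144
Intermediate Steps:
s(6, Q)*6 = (6*4)*6 = 24*6 = 144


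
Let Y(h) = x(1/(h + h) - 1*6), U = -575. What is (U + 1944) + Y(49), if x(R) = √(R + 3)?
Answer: 1369 + I*√586/14 ≈ 1369.0 + 1.7291*I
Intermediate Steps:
x(R) = √(3 + R)
Y(h) = √(-3 + 1/(2*h)) (Y(h) = √(3 + (1/(h + h) - 1*6)) = √(3 + (1/(2*h) - 6)) = √(3 + (-6 + 1/(2*h))) = √(-3 + 1/(2*h)))
(U + 1944) + Y(49) = (-575 + 1944) + √(-12 + 2/49)/2 = 1369 + √(-12 + 2*(1/49))/2 = 1369 + √(-12 + 2/49)/2 = 1369 + √(-586/49)/2 = 1369 + (I*√586/7)/2 = 1369 + I*√586/14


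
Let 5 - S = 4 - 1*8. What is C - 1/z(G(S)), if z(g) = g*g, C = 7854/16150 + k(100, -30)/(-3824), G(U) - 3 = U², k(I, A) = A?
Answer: 395725429/801032400 ≈ 0.49402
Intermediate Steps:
S = 9 (S = 5 - (4 - 1*8) = 5 - (4 - 8) = 5 - 1*(-4) = 5 + 4 = 9)
G(U) = 3 + U²
C = 448797/908200 (C = 7854/16150 - 30/(-3824) = 7854*(1/16150) - 30*(-1/3824) = 231/475 + 15/1912 = 448797/908200 ≈ 0.49416)
z(g) = g²
C - 1/z(G(S)) = 448797/908200 - 1/((3 + 9²)²) = 448797/908200 - 1/((3 + 81)²) = 448797/908200 - 1/(84²) = 448797/908200 - 1/7056 = 395725429/801032400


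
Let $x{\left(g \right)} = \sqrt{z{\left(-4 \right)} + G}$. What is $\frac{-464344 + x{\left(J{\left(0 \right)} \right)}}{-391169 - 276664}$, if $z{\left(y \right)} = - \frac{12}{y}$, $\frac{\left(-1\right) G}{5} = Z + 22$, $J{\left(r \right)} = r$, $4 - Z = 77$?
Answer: $\frac{464344}{667833} - \frac{\sqrt{258}}{667833} \approx 0.69528$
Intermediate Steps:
$Z = -73$ ($Z = 4 - 77 = -73$)
$G = 255$ ($G = - 5 \left(-73 + 22\right) = \left(-5\right) \left(-51\right) = 255$)
$x{\left(g \right)} = \sqrt{258}$ ($x{\left(g \right)} = \sqrt{- \frac{12}{-4} + 255} = \sqrt{\left(-12\right) \left(- \frac{1}{4}\right) + 255} = \sqrt{3 + 255} = \sqrt{258}$)
$\frac{-464344 + x{\left(J{\left(0 \right)} \right)}}{-391169 - 276664} = \frac{-464344 + \sqrt{258}}{-391169 - 276664} = \frac{-464344 + \sqrt{258}}{-667833} = \left(-464344 + \sqrt{258}\right) \left(- \frac{1}{667833}\right) = \frac{464344}{667833} - \frac{\sqrt{258}}{667833}$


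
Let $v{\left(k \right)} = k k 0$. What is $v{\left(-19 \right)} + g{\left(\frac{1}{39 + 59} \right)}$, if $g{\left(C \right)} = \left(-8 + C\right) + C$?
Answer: $- \frac{391}{49} \approx -7.9796$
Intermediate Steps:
$v{\left(k \right)} = 0$ ($v{\left(k \right)} = k^{2} \cdot 0 = 0$)
$g{\left(C \right)} = -8 + 2 C$
$v{\left(-19 \right)} + g{\left(\frac{1}{39 + 59} \right)} = 0 - \left(8 - \frac{2}{39 + 59}\right) = 0 - \left(8 - \frac{2}{98}\right) = 0 + \left(-8 + 2 \cdot \frac{1}{98}\right) = 0 + \left(-8 + \frac{1}{49}\right) = 0 - \frac{391}{49} = - \frac{391}{49}$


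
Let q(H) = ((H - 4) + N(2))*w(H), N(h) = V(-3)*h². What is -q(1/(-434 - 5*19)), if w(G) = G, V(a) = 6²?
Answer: 74059/279841 ≈ 0.26465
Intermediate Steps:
V(a) = 36
N(h) = 36*h²
q(H) = H*(140 + H) (q(H) = ((H - 4) + 36*2²)*H = ((-4 + H) + 36*4)*H = ((-4 + H) + 144)*H = (140 + H)*H = H*(140 + H))
-q(1/(-434 - 5*19)) = -(140 + 1/(-434 - 5*19))/(-434 - 5*19) = -(140 + 1/(-434 - 95))/(-434 - 95) = -(140 + 1/(-529))/(-529) = -(-1)*(140 - 1/529)/529 = -(-1)*74059/(529*529) = -1*(-74059/279841) = 74059/279841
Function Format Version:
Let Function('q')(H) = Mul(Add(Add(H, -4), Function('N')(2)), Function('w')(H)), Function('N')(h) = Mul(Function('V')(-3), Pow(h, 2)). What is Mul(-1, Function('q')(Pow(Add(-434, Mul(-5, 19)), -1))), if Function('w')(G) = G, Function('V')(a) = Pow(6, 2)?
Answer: Rational(74059, 279841) ≈ 0.26465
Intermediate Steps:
Function('V')(a) = 36
Function('N')(h) = Mul(36, Pow(h, 2))
Function('q')(H) = Mul(H, Add(140, H)) (Function('q')(H) = Mul(Add(Add(H, -4), Mul(36, Pow(2, 2))), H) = Mul(Add(Add(-4, H), Mul(36, 4)), H) = Mul(Add(Add(-4, H), 144), H) = Mul(Add(140, H), H) = Mul(H, Add(140, H)))
Mul(-1, Function('q')(Pow(Add(-434, Mul(-5, 19)), -1))) = Mul(-1, Mul(Pow(Add(-434, Mul(-5, 19)), -1), Add(140, Pow(Add(-434, Mul(-5, 19)), -1)))) = Mul(-1, Mul(Pow(Add(-434, -95), -1), Add(140, Pow(Add(-434, -95), -1)))) = Mul(-1, Mul(Pow(-529, -1), Add(140, Pow(-529, -1)))) = Mul(-1, Mul(Rational(-1, 529), Add(140, Rational(-1, 529)))) = Mul(-1, Mul(Rational(-1, 529), Rational(74059, 529))) = Mul(-1, Rational(-74059, 279841)) = Rational(74059, 279841)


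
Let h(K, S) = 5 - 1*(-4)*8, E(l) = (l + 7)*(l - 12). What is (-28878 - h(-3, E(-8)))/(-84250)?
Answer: 5783/16850 ≈ 0.34320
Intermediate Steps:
E(l) = (-12 + l)*(7 + l) (E(l) = (7 + l)*(-12 + l) = (-12 + l)*(7 + l))
h(K, S) = 37 (h(K, S) = 5 + 4*8 = 5 + 32 = 37)
(-28878 - h(-3, E(-8)))/(-84250) = (-28878 - 1*37)/(-84250) = (-28878 - 37)*(-1/84250) = -28915*(-1/84250) = 5783/16850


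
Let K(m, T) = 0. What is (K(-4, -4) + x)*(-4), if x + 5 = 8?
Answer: -12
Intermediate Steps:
x = 3 (x = -5 + 8 = 3)
(K(-4, -4) + x)*(-4) = (0 + 3)*(-4) = 3*(-4) = -12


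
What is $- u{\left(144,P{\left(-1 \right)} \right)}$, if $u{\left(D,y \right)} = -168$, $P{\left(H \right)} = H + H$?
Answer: $168$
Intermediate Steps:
$P{\left(H \right)} = 2 H$
$- u{\left(144,P{\left(-1 \right)} \right)} = \left(-1\right) \left(-168\right) = 168$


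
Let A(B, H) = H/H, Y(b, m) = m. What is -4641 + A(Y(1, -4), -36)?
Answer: -4640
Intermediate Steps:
A(B, H) = 1
-4641 + A(Y(1, -4), -36) = -4641 + 1 = -4640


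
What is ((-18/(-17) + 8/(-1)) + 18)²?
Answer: 35344/289 ≈ 122.30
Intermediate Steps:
((-18/(-17) + 8/(-1)) + 18)² = ((-18*(-1/17) + 8*(-1)) + 18)² = ((18/17 - 8) + 18)² = (-118/17 + 18)² = (188/17)² = 35344/289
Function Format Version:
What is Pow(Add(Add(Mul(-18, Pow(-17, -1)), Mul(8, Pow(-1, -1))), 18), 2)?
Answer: Rational(35344, 289) ≈ 122.30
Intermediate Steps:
Pow(Add(Add(Mul(-18, Pow(-17, -1)), Mul(8, Pow(-1, -1))), 18), 2) = Pow(Add(Add(Mul(-18, Rational(-1, 17)), Mul(8, -1)), 18), 2) = Pow(Add(Add(Rational(18, 17), -8), 18), 2) = Pow(Add(Rational(-118, 17), 18), 2) = Pow(Rational(188, 17), 2) = Rational(35344, 289)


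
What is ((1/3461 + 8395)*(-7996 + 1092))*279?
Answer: -55966390796736/3461 ≈ -1.6171e+10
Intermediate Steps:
((1/3461 + 8395)*(-7996 + 1092))*279 = ((1/3461 + 8395)*(-6904))*279 = ((29055096/3461)*(-6904))*279 = -200596382784/3461*279 = -55966390796736/3461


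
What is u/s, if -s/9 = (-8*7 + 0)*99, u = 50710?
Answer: 2305/2268 ≈ 1.0163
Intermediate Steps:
s = 49896 (s = -9*(-8*7 + 0)*99 = -9*(-56 + 0)*99 = -(-504)*99 = -9*(-5544) = 49896)
u/s = 50710/49896 = 50710*(1/49896) = 2305/2268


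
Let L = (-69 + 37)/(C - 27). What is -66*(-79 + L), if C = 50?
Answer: 122034/23 ≈ 5305.8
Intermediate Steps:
L = -32/23 (L = (-69 + 37)/(50 - 27) = -32/23 ≈ -1.3913)
-66*(-79 + L) = -66*(-79 - 32/23) = -66*(-1849/23) = 122034/23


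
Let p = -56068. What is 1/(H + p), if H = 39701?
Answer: -1/16367 ≈ -6.1099e-5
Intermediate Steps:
1/(H + p) = 1/(39701 - 56068) = 1/(-16367) = -1/16367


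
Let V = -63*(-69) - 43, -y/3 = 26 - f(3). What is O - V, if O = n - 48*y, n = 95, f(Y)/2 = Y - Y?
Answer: -465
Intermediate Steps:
f(Y) = 0 (f(Y) = 2*(Y - Y) = 2*0 = 0)
y = -78 (y = -3*(26 - 1*0) = -3*(26 + 0) = -3*26 = -78)
V = 4304 (V = 4347 - 43 = 4304)
O = 3839 (O = 95 - 48*(-78) = 95 + 3744 = 3839)
O - V = 3839 - 1*4304 = 3839 - 4304 = -465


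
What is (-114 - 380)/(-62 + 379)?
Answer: -494/317 ≈ -1.5584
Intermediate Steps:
(-114 - 380)/(-62 + 379) = -494/317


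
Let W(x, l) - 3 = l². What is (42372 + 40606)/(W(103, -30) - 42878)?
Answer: -82978/41975 ≈ -1.9768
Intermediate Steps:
W(x, l) = 3 + l²
(42372 + 40606)/(W(103, -30) - 42878) = (42372 + 40606)/((3 + (-30)²) - 42878) = 82978/((3 + 900) - 42878) = 82978/(903 - 42878) = 82978/(-41975) = 82978*(-1/41975) = -82978/41975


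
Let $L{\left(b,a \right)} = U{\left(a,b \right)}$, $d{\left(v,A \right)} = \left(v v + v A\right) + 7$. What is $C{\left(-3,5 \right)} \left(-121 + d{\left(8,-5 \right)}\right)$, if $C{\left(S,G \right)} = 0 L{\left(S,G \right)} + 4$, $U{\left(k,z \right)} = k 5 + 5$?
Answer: $-360$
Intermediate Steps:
$d{\left(v,A \right)} = 7 + v^{2} + A v$ ($d{\left(v,A \right)} = \left(v^{2} + A v\right) + 7 = 7 + v^{2} + A v$)
$U{\left(k,z \right)} = 5 + 5 k$ ($U{\left(k,z \right)} = 5 k + 5 = 5 + 5 k$)
$L{\left(b,a \right)} = 5 + 5 a$
$C{\left(S,G \right)} = 4$ ($C{\left(S,G \right)} = 0 \left(5 + 5 G\right) + 4 = 0 + 4 = 4$)
$C{\left(-3,5 \right)} \left(-121 + d{\left(8,-5 \right)}\right) = 4 \left(-121 + \left(7 + 8^{2} - 40\right)\right) = 4 \left(-121 + \left(7 + 64 - 40\right)\right) = 4 \left(-121 + 31\right) = 4 \left(-90\right) = -360$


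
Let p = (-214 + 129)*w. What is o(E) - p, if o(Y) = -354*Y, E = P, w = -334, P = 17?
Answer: -34408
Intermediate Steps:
E = 17
p = 28390 (p = (-214 + 129)*(-334) = -85*(-334) = 28390)
o(E) - p = -354*17 - 1*28390 = -6018 - 28390 = -34408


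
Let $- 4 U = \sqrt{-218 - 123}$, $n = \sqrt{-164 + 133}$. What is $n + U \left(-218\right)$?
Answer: $i \left(\sqrt{31} + \frac{109 \sqrt{341}}{2}\right) \approx 1012.0 i$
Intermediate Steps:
$n = i \sqrt{31}$ ($n = \sqrt{-31} = i \sqrt{31} \approx 5.5678 i$)
$U = - \frac{i \sqrt{341}}{4}$ ($U = - \frac{\sqrt{-218 - 123}}{4} = - \frac{\sqrt{-341}}{4} = - \frac{i \sqrt{341}}{4} \approx - 4.6165 i$)
$n + U \left(-218\right) = i \sqrt{31} + - \frac{i \sqrt{341}}{4} \left(-218\right) = i \sqrt{31} + \frac{109 i \sqrt{341}}{2}$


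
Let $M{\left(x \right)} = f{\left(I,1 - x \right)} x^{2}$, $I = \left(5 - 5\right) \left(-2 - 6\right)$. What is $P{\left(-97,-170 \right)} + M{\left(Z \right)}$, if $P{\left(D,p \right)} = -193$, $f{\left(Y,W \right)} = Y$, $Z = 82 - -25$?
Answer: $-193$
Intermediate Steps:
$I = 0$ ($I = 0 \left(-8\right) = 0$)
$Z = 107$ ($Z = 82 + 25 = 107$)
$M{\left(x \right)} = 0$ ($M{\left(x \right)} = 0 x^{2} = 0$)
$P{\left(-97,-170 \right)} + M{\left(Z \right)} = -193 + 0 = -193$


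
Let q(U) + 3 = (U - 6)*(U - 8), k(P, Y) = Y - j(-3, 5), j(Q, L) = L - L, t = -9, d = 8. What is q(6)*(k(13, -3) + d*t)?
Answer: 225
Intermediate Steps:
j(Q, L) = 0
k(P, Y) = Y (k(P, Y) = Y - 1*0 = Y + 0 = Y)
q(U) = -3 + (-8 + U)*(-6 + U) (q(U) = -3 + (U - 6)*(U - 8) = -3 + (-6 + U)*(-8 + U) = -3 + (-8 + U)*(-6 + U))
q(6)*(k(13, -3) + d*t) = (45 + 6**2 - 14*6)*(-3 + 8*(-9)) = (45 + 36 - 84)*(-3 - 72) = -3*(-75) = 225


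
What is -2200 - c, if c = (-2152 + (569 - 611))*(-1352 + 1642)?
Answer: 634060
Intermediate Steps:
c = -636260 (c = (-2152 - 42)*290 = -2194*290 = -636260)
-2200 - c = -2200 - 1*(-636260) = -2200 + 636260 = 634060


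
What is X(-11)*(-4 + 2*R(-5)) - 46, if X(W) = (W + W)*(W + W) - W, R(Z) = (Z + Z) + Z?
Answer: -16876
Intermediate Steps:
R(Z) = 3*Z (R(Z) = 2*Z + Z = 3*Z)
X(W) = -W + 4*W² (X(W) = (2*W)*(2*W) - W = 4*W² - W = -W + 4*W²)
X(-11)*(-4 + 2*R(-5)) - 46 = (-11*(-1 + 4*(-11)))*(-4 + 2*(3*(-5))) - 46 = (-11*(-1 - 44))*(-4 + 2*(-15)) - 46 = (-11*(-45))*(-4 - 30) - 46 = 495*(-34) - 46 = -16830 - 46 = -16876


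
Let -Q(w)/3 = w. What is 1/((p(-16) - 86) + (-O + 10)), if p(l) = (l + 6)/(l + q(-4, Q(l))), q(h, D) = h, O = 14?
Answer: -2/179 ≈ -0.011173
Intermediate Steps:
Q(w) = -3*w
p(l) = (6 + l)/(-4 + l) (p(l) = (l + 6)/(l - 4) = (6 + l)/(-4 + l))
1/((p(-16) - 86) + (-O + 10)) = 1/(((6 - 16)/(-4 - 16) - 86) + (-1*14 + 10)) = 1/((-10/(-20) - 86) + (-14 + 10)) = 1/((-1/20*(-10) - 86) - 4) = 1/((½ - 86) - 4) = 1/(-171/2 - 4) = 1/(-179/2) = -2/179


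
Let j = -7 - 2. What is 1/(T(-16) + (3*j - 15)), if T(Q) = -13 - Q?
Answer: -1/39 ≈ -0.025641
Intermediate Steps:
j = -9
1/(T(-16) + (3*j - 15)) = 1/((-13 - 1*(-16)) + (3*(-9) - 15)) = 1/((-13 + 16) + (-27 - 15)) = 1/(3 - 42) = 1/(-39) = -1/39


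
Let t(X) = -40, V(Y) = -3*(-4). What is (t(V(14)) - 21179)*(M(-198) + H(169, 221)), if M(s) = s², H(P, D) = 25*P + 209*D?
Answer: -1901604342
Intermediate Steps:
V(Y) = 12
(t(V(14)) - 21179)*(M(-198) + H(169, 221)) = (-40 - 21179)*((-198)² + (25*169 + 209*221)) = -21219*(39204 + (4225 + 46189)) = -21219*(39204 + 50414) = -21219*89618 = -1901604342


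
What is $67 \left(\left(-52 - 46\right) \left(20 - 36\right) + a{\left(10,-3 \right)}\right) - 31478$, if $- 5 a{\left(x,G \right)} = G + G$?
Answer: $\frac{368292}{5} \approx 73658.0$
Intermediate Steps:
$a{\left(x,G \right)} = - \frac{2 G}{5}$ ($a{\left(x,G \right)} = - \frac{G + G}{5} = - \frac{2 G}{5}$)
$67 \left(\left(-52 - 46\right) \left(20 - 36\right) + a{\left(10,-3 \right)}\right) - 31478 = 67 \left(\left(-52 - 46\right) \left(20 - 36\right) - - \frac{6}{5}\right) - 31478 = 67 \left(\left(-98\right) \left(-16\right) + \frac{6}{5}\right) - 31478 = 67 \left(1568 + \frac{6}{5}\right) - 31478 = 67 \cdot \frac{7846}{5} - 31478 = \frac{525682}{5} - 31478 = \frac{368292}{5}$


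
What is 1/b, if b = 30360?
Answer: 1/30360 ≈ 3.2938e-5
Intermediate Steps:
1/b = 1/30360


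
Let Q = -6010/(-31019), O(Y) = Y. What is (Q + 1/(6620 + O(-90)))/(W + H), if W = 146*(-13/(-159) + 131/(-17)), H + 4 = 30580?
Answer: 106163890257/16131033435311200 ≈ 6.5813e-6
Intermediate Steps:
H = 30576 (H = -4 + 30580 = 30576)
Q = 6010/31019 (Q = -6010*(-1/31019) = 6010/31019 ≈ 0.19375)
W = -3008768/2703 (W = 146*(-13*(-1/159) + 131*(-1/17)) = 146*(13/159 - 131/17) = 146*(-20608/2703) = -3008768/2703 ≈ -1113.1)
(Q + 1/(6620 + O(-90)))/(W + H) = (6010/31019 + 1/(6620 - 90))/(-3008768/2703 + 30576) = (6010/31019 + 1/6530)/(79638160/2703) = (6010/31019 + 1/6530)*(2703/79638160) = (39276319/202554070)*(2703/79638160) = 106163890257/16131033435311200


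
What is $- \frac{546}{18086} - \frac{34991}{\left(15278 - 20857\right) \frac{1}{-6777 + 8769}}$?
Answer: $\frac{630314314029}{50450897} \approx 12494.0$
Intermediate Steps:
$- \frac{546}{18086} - \frac{34991}{\left(15278 - 20857\right) \frac{1}{-6777 + 8769}} = \left(-546\right) \frac{1}{18086} - \frac{34991}{\left(-5579\right) \frac{1}{1992}} = - \frac{273}{9043} - \frac{34991}{\left(-5579\right) \frac{1}{1992}} = - \frac{273}{9043} - \frac{34991}{- \frac{5579}{1992}} = - \frac{273}{9043} - - \frac{69702072}{5579} = - \frac{273}{9043} + \frac{69702072}{5579} = \frac{630314314029}{50450897}$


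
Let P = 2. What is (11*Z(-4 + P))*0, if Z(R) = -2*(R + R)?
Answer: 0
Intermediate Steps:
Z(R) = -4*R
(11*Z(-4 + P))*0 = (11*(-4*(-4 + 2)))*0 = (11*(-4*(-2)))*0 = (11*8)*0 = 88*0 = 0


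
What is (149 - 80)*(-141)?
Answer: -9729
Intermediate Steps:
(149 - 80)*(-141) = 69*(-141) = -9729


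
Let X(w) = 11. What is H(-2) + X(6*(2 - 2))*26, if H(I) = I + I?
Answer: 282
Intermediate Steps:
H(I) = 2*I
H(-2) + X(6*(2 - 2))*26 = 2*(-2) + 11*26 = -4 + 286 = 282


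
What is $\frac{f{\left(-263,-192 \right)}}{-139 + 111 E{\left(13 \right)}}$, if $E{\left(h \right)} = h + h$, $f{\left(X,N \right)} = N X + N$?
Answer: $\frac{50304}{2747} \approx 18.312$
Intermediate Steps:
$f{\left(X,N \right)} = N + N X$
$E{\left(h \right)} = 2 h$
$\frac{f{\left(-263,-192 \right)}}{-139 + 111 E{\left(13 \right)}} = \frac{\left(-192\right) \left(1 - 263\right)}{-139 + 111 \cdot 2 \cdot 13} = \frac{\left(-192\right) \left(-262\right)}{-139 + 111 \cdot 26} = \frac{50304}{-139 + 2886} = \frac{50304}{2747}$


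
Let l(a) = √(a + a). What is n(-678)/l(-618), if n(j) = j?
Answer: 113*I*√309/103 ≈ 19.285*I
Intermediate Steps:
l(a) = √2*√a (l(a) = √(2*a) = √2*√a)
n(-678)/l(-618) = -678*(-I*√309/618) = -(-113)*I*√309/103 = 113*I*√309/103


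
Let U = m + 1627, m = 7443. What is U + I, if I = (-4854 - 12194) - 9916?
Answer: -17894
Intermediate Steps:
I = -26964 (I = -17048 - 9916 = -26964)
U = 9070 (U = 7443 + 1627 = 9070)
U + I = 9070 - 26964 = -17894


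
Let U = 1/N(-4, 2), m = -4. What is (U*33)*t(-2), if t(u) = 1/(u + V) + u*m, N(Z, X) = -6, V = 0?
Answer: -165/4 ≈ -41.250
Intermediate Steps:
U = -1/6 (U = 1/(-6) = -1/6 ≈ -0.16667)
t(u) = 1/u - 4*u (t(u) = 1/(u + 0) + u*(-4) = 1/u - 4*u)
(U*33)*t(-2) = (-1/6*33)*(1/(-2) - 4*(-2)) = -11*(-1/2 + 8)/2 = -11/2*15/2 = -165/4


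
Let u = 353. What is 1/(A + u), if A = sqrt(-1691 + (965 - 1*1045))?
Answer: 353/126380 - I*sqrt(1771)/126380 ≈ 0.0027932 - 0.00033299*I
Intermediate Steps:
A = I*sqrt(1771) (A = sqrt(-1691 + (965 - 1045)) = sqrt(-1691 - 80) = sqrt(-1771) = I*sqrt(1771) ≈ 42.083*I)
1/(A + u) = 1/(I*sqrt(1771) + 353) = 1/(353 + I*sqrt(1771))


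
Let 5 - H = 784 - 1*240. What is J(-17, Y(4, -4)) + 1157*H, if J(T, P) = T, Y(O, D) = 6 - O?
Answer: -623640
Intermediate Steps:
H = -539 (H = 5 - (784 - 1*240) = 5 - (784 - 240) = 5 - 1*544 = 5 - 544 = -539)
J(-17, Y(4, -4)) + 1157*H = -17 + 1157*(-539) = -17 - 623623 = -623640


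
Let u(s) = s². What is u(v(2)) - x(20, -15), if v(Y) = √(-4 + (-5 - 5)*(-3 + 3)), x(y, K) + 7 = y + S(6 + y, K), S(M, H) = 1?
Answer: -18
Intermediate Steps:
x(y, K) = -6 + y (x(y, K) = -7 + (y + 1) = -7 + (1 + y) = -6 + y)
v(Y) = 2*I (v(Y) = √(-4 - 10*0) = √(-4 + 0) = √(-4) = 2*I)
u(v(2)) - x(20, -15) = (2*I)² - (-6 + 20) = -4 - 1*14 = -4 - 14 = -18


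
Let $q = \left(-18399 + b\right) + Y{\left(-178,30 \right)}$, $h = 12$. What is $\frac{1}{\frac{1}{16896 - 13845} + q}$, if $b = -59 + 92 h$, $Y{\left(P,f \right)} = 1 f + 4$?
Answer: $- \frac{3051}{52843319} \approx -5.7737 \cdot 10^{-5}$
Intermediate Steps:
$Y{\left(P,f \right)} = 4 + f$ ($Y{\left(P,f \right)} = f + 4 = 4 + f$)
$b = 1045$ ($b = -59 + 92 \cdot 12 = -59 + 1104 = 1045$)
$q = -17320$ ($q = \left(-18399 + 1045\right) + \left(4 + 30\right) = -17354 + 34 = -17320$)
$\frac{1}{\frac{1}{16896 - 13845} + q} = \frac{1}{\frac{1}{16896 - 13845} - 17320} = \frac{1}{\frac{1}{3051} - 17320} = \frac{1}{- \frac{52843319}{3051}} = - \frac{3051}{52843319}$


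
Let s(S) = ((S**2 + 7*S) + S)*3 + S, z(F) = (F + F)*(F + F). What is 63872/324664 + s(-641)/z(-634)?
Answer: 31105437555/32625160696 ≈ 0.95342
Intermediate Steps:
z(F) = 4*F**2 (z(F) = (2*F)*(2*F) = 4*F**2)
s(S) = 3*S**2 + 25*S (s(S) = (S**2 + 8*S)*3 + S = (3*S**2 + 24*S) + S = 3*S**2 + 25*S)
63872/324664 + s(-641)/z(-634) = 63872/324664 + (-641*(25 + 3*(-641)))/((4*(-634)**2)) = 63872*(1/324664) + (-641*(25 - 1923))/((4*401956)) = 7984/40583 - 641*(-1898)/1607824 = 7984/40583 + 1216618*(1/1607824) = 7984/40583 + 608309/803912 = 31105437555/32625160696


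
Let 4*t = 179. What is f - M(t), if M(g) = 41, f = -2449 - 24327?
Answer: -26817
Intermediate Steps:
t = 179/4 (t = (¼)*179 = 179/4 ≈ 44.750)
f = -26776
f - M(t) = -26776 - 1*41 = -26776 - 41 = -26817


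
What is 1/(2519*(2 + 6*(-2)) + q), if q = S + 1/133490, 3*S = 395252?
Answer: 400470/42674350183 ≈ 9.3843e-6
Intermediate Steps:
S = 395252/3 (S = (⅓)*395252 = 395252/3 ≈ 1.3175e+5)
q = 52762189483/400470 (q = 395252/3 + 1/133490 = 52762189483/400470 ≈ 1.3175e+5)
1/(2519*(2 + 6*(-2)) + q) = 1/(2519*(2 + 6*(-2)) + 52762189483/400470) = 1/(2519*(2 - 12) + 52762189483/400470) = 1/(2519*(-10) + 52762189483/400470) = 1/(-25190 + 52762189483/400470) = 1/(42674350183/400470) = 400470/42674350183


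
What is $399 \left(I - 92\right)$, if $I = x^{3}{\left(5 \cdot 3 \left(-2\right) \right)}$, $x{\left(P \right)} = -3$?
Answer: $-47481$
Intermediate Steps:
$I = -27$ ($I = \left(-3\right)^{3} = -27$)
$399 \left(I - 92\right) = 399 \left(-27 - 92\right) = 399 \left(-119\right) = -47481$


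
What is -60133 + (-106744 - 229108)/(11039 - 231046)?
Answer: -13229345079/220007 ≈ -60132.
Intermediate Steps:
-60133 + (-106744 - 229108)/(11039 - 231046) = -60133 - 335852/(-220007) = -60133 - 335852*(-1/220007) = -60133 + 335852/220007 = -13229345079/220007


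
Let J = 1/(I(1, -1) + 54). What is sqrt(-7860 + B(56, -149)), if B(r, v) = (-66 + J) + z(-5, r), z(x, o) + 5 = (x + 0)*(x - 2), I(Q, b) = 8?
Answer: I*sqrt(30352162)/62 ≈ 88.859*I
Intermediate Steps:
z(x, o) = -5 + x*(-2 + x) (z(x, o) = -5 + (x + 0)*(x - 2) = -5 + x*(-2 + x))
J = 1/62 (J = 1/(8 + 54) = 1/62 ≈ 0.016129)
B(r, v) = -2231/62 (B(r, v) = (-66 + 1/62) + (-5 + (-5)**2 - 2*(-5)) = -4091/62 + (-5 + 25 + 10) = -4091/62 + 30 = -2231/62)
sqrt(-7860 + B(56, -149)) = sqrt(-7860 - 2231/62) = sqrt(-489551/62) = I*sqrt(30352162)/62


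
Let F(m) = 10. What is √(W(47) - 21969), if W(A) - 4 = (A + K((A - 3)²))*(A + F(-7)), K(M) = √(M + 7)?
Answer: √(-19286 + 57*√1943) ≈ 129.51*I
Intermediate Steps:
K(M) = √(7 + M)
W(A) = 4 + (10 + A)*(A + √(7 + (-3 + A)²)) (W(A) = 4 + (A + √(7 + (A - 3)²))*(A + 10) = 4 + (A + √(7 + (-3 + A)²))*(10 + A) = 4 + (10 + A)*(A + √(7 + (-3 + A)²)))
√(W(47) - 21969) = √((4 + 47² + 10*47 + 10*√(7 + (-3 + 47)²) + 47*√(7 + (-3 + 47)²)) - 21969) = √((4 + 2209 + 470 + 10*√(7 + 44²) + 47*√(7 + 44²)) - 21969) = √((4 + 2209 + 470 + 10*√(7 + 1936) + 47*√(7 + 1936)) - 21969) = √((4 + 2209 + 470 + 10*√1943 + 47*√1943) - 21969) = √((2683 + 57*√1943) - 21969) = √(-19286 + 57*√1943)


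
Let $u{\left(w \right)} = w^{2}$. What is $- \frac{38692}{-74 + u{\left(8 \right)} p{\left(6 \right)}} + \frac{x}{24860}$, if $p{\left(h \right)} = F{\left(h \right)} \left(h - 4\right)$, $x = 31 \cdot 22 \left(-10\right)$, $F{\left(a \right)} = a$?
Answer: $- \frac{2196855}{39211} \approx -56.026$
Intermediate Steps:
$x = -6820$ ($x = 682 \left(-10\right) = -6820$)
$p{\left(h \right)} = h \left(-4 + h\right)$ ($p{\left(h \right)} = h \left(h - 4\right) = h \left(-4 + h\right)$)
$- \frac{38692}{-74 + u{\left(8 \right)} p{\left(6 \right)}} + \frac{x}{24860} = - \frac{38692}{-74 + 8^{2} \cdot 6 \left(-4 + 6\right)} - \frac{6820}{24860} = - \frac{38692}{-74 + 64 \cdot 6 \cdot 2} - \frac{31}{113} = - \frac{38692}{-74 + 64 \cdot 12} - \frac{31}{113} = - \frac{38692}{-74 + 768} - \frac{31}{113} = - \frac{38692}{694} - \frac{31}{113} = \left(-38692\right) \frac{1}{694} - \frac{31}{113} = - \frac{19346}{347} - \frac{31}{113} = - \frac{2196855}{39211}$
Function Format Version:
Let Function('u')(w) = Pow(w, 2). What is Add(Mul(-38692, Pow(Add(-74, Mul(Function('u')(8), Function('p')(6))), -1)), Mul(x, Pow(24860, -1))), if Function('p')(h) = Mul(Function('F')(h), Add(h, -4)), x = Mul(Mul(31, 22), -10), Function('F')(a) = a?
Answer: Rational(-2196855, 39211) ≈ -56.026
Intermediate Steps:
x = -6820 (x = Mul(682, -10) = -6820)
Function('p')(h) = Mul(h, Add(-4, h)) (Function('p')(h) = Mul(h, Add(h, -4)) = Mul(h, Add(-4, h)))
Add(Mul(-38692, Pow(Add(-74, Mul(Function('u')(8), Function('p')(6))), -1)), Mul(x, Pow(24860, -1))) = Add(Mul(-38692, Pow(Add(-74, Mul(Pow(8, 2), Mul(6, Add(-4, 6)))), -1)), Mul(-6820, Pow(24860, -1))) = Add(Mul(-38692, Pow(Add(-74, Mul(64, Mul(6, 2))), -1)), Mul(-6820, Rational(1, 24860))) = Add(Mul(-38692, Pow(Add(-74, Mul(64, 12)), -1)), Rational(-31, 113)) = Add(Mul(-38692, Pow(Add(-74, 768), -1)), Rational(-31, 113)) = Add(Mul(-38692, Pow(694, -1)), Rational(-31, 113)) = Add(Mul(-38692, Rational(1, 694)), Rational(-31, 113)) = Add(Rational(-19346, 347), Rational(-31, 113)) = Rational(-2196855, 39211)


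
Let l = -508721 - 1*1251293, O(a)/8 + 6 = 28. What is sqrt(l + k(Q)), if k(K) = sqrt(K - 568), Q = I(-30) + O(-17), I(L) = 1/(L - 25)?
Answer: sqrt(-5324042350 + 55*I*sqrt(1185855))/55 ≈ 0.0074622 + 1326.7*I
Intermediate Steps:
O(a) = 176 (O(a) = -48 + 8*28 = -48 + 224 = 176)
I(L) = 1/(-25 + L)
Q = 9679/55 (Q = 1/(-25 - 30) + 176 = 1/(-55) + 176 = -1/55 + 176 = 9679/55 ≈ 175.98)
k(K) = sqrt(-568 + K)
l = -1760014 (l = -508721 - 1251293 = -1760014)
sqrt(l + k(Q)) = sqrt(-1760014 + sqrt(-568 + 9679/55)) = sqrt(-1760014 + sqrt(-21561/55)) = sqrt(-1760014 + I*sqrt(1185855)/55)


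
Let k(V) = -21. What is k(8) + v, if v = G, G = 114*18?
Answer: 2031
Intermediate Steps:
G = 2052
v = 2052
k(8) + v = -21 + 2052 = 2031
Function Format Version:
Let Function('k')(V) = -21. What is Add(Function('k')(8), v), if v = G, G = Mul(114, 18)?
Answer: 2031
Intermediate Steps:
G = 2052
v = 2052
Add(Function('k')(8), v) = Add(-21, 2052) = 2031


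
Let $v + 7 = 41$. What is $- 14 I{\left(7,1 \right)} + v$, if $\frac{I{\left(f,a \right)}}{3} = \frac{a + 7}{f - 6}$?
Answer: $-302$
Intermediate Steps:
$v = 34$ ($v = -7 + 41 = 34$)
$I{\left(f,a \right)} = \frac{3 \left(7 + a\right)}{-6 + f}$ ($I{\left(f,a \right)} = 3 \frac{a + 7}{f - 6} = 3 \frac{7 + a}{-6 + f} = \frac{3 \left(7 + a\right)}{-6 + f}$)
$- 14 I{\left(7,1 \right)} + v = - 14 \frac{3 \left(7 + 1\right)}{-6 + 7} + 34 = - 14 \cdot 3 \cdot 1^{-1} \cdot 8 + 34 = - 14 \cdot 3 \cdot 1 \cdot 8 + 34 = \left(-14\right) 24 + 34 = -336 + 34 = -302$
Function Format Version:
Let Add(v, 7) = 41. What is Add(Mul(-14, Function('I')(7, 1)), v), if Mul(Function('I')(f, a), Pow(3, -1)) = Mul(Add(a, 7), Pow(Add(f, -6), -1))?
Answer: -302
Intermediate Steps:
v = 34 (v = Add(-7, 41) = 34)
Function('I')(f, a) = Mul(3, Pow(Add(-6, f), -1), Add(7, a)) (Function('I')(f, a) = Mul(3, Mul(Add(a, 7), Pow(Add(f, -6), -1))) = Mul(3, Mul(Add(7, a), Pow(Add(-6, f), -1))) = Mul(3, Mul(Pow(Add(-6, f), -1), Add(7, a))) = Mul(3, Pow(Add(-6, f), -1), Add(7, a)))
Add(Mul(-14, Function('I')(7, 1)), v) = Add(Mul(-14, Mul(3, Pow(Add(-6, 7), -1), Add(7, 1))), 34) = Add(Mul(-14, Mul(3, Pow(1, -1), 8)), 34) = Add(Mul(-14, Mul(3, 1, 8)), 34) = Add(Mul(-14, 24), 34) = Add(-336, 34) = -302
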